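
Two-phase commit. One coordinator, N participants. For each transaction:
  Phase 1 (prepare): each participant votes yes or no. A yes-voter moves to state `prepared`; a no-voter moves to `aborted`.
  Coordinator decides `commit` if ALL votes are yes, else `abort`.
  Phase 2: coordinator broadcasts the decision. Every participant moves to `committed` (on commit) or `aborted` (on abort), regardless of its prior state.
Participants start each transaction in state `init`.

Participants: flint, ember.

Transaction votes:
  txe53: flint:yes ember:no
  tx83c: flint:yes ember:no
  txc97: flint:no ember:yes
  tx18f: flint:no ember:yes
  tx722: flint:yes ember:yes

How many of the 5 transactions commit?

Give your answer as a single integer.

txe53: no from ember -> abort (commits=0)
tx83c: no from ember -> abort (commits=0)
txc97: no from flint -> abort (commits=0)
tx18f: no from flint -> abort (commits=0)
tx722: all yes -> commit (commits=1)

Answer: 1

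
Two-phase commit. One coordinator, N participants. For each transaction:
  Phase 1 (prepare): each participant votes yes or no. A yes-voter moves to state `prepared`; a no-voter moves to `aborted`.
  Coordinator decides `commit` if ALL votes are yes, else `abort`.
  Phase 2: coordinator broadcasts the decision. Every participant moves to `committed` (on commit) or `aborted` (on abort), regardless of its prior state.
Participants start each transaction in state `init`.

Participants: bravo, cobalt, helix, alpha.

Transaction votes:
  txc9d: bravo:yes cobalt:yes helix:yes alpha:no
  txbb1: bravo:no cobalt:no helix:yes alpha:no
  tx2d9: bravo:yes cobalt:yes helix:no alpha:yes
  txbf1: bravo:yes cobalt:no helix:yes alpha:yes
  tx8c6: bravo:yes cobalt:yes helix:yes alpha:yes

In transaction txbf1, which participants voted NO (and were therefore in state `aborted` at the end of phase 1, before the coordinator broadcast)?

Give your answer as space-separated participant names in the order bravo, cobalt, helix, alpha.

Txn txbf1 phase 1: bravo yes -> prepared; cobalt no -> aborted; helix yes -> prepared; alpha yes -> prepared

Answer: cobalt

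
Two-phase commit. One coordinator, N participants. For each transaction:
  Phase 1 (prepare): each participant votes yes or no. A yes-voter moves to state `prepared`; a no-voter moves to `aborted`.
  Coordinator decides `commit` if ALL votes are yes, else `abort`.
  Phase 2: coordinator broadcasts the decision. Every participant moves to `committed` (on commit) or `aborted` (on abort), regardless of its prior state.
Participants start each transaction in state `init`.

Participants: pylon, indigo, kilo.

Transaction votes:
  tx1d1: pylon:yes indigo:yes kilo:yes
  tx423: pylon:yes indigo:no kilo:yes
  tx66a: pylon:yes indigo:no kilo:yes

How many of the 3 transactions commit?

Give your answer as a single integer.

Answer: 1

Derivation:
tx1d1: all yes -> commit (commits=1)
tx423: no from indigo -> abort (commits=1)
tx66a: no from indigo -> abort (commits=1)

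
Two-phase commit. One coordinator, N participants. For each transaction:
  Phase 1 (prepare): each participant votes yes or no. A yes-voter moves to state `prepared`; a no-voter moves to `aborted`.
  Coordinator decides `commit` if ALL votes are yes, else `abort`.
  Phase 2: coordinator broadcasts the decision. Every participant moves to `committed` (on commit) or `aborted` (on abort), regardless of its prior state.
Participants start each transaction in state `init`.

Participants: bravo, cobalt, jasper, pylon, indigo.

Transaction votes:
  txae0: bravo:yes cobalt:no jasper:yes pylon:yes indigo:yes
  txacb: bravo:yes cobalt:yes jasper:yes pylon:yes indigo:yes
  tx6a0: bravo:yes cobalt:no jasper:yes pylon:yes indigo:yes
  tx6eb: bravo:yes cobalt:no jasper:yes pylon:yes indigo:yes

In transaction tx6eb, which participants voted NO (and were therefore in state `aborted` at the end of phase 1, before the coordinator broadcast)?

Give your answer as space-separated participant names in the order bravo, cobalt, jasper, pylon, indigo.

Txn tx6eb phase 1: bravo yes -> prepared; cobalt no -> aborted; jasper yes -> prepared; pylon yes -> prepared; indigo yes -> prepared

Answer: cobalt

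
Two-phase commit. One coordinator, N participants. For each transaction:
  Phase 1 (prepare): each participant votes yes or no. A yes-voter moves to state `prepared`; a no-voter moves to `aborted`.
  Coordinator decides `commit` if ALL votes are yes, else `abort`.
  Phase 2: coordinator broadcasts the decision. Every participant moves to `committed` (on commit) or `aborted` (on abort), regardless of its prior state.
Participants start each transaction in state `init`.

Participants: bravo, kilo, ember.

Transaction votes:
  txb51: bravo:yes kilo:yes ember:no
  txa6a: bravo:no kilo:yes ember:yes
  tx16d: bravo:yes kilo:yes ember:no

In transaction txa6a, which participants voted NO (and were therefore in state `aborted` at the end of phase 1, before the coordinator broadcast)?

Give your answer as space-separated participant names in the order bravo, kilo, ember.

Txn txa6a phase 1: bravo no -> aborted; kilo yes -> prepared; ember yes -> prepared

Answer: bravo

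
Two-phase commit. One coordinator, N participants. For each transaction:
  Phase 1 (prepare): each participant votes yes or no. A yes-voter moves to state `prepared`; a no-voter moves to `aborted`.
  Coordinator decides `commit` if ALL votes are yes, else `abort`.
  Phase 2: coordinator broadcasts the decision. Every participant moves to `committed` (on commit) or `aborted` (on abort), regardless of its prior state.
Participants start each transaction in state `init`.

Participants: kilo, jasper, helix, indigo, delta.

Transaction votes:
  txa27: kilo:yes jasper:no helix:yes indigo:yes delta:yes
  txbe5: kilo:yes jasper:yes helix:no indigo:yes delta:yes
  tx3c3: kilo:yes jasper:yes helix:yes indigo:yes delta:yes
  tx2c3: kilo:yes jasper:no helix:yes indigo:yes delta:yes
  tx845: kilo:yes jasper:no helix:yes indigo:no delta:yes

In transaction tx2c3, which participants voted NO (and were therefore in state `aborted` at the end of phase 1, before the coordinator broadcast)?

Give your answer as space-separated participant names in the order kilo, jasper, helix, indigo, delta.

Txn tx2c3 phase 1: kilo yes -> prepared; jasper no -> aborted; helix yes -> prepared; indigo yes -> prepared; delta yes -> prepared

Answer: jasper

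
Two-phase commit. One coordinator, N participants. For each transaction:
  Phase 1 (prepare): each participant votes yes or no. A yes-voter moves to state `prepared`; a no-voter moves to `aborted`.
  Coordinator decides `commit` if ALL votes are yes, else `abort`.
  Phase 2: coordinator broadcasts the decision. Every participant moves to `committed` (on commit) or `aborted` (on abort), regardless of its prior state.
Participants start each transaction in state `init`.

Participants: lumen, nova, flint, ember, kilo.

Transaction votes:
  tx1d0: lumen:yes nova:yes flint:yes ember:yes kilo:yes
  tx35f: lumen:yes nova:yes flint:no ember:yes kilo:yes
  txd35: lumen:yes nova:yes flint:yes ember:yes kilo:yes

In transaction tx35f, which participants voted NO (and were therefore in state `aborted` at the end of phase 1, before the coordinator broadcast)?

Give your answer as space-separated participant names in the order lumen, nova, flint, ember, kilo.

Txn tx35f phase 1: lumen yes -> prepared; nova yes -> prepared; flint no -> aborted; ember yes -> prepared; kilo yes -> prepared

Answer: flint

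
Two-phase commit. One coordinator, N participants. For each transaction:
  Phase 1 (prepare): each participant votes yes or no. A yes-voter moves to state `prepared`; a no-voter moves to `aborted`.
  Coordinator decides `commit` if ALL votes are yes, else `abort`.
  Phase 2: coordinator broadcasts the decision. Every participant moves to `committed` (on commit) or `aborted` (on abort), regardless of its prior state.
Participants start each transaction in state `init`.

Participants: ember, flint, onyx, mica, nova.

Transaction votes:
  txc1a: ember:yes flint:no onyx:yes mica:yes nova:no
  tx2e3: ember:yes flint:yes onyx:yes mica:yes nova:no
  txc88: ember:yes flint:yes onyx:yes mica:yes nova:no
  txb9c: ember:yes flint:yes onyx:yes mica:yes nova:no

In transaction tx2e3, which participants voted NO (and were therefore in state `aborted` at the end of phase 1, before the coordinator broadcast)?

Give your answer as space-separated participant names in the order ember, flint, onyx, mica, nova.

Answer: nova

Derivation:
Txn tx2e3 phase 1: ember yes -> prepared; flint yes -> prepared; onyx yes -> prepared; mica yes -> prepared; nova no -> aborted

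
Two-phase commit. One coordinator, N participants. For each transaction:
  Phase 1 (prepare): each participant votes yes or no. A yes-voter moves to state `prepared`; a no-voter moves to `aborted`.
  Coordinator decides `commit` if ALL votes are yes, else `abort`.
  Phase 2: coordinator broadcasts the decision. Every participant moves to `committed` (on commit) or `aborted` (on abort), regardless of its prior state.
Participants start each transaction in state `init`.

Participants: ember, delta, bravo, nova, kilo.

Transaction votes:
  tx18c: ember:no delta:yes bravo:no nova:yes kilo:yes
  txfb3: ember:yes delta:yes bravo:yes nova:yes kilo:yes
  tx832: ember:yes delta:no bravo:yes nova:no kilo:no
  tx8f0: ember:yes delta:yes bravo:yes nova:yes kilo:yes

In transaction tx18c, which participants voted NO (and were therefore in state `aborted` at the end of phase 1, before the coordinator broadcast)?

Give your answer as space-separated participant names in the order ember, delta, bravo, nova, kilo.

Answer: ember bravo

Derivation:
Txn tx18c phase 1: ember no -> aborted; delta yes -> prepared; bravo no -> aborted; nova yes -> prepared; kilo yes -> prepared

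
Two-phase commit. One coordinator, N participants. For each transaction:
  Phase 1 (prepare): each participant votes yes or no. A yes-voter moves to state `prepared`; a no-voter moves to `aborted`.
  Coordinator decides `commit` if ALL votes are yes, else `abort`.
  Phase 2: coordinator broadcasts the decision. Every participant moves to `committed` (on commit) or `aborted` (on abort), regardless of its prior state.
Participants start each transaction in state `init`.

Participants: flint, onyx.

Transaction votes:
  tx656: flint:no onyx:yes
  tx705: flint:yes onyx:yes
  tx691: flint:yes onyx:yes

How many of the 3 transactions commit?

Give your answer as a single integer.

tx656: no from flint -> abort (commits=0)
tx705: all yes -> commit (commits=1)
tx691: all yes -> commit (commits=2)

Answer: 2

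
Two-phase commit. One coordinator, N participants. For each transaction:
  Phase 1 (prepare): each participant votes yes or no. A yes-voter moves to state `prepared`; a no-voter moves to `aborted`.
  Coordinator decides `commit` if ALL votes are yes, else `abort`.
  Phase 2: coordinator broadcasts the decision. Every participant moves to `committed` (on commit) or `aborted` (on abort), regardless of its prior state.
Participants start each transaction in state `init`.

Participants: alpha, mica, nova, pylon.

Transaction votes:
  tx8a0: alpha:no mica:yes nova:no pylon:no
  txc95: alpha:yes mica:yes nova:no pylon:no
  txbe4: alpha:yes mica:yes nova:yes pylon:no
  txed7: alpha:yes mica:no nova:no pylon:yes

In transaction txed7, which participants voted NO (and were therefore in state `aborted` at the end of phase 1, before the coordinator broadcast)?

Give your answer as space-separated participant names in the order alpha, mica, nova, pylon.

Txn txed7 phase 1: alpha yes -> prepared; mica no -> aborted; nova no -> aborted; pylon yes -> prepared

Answer: mica nova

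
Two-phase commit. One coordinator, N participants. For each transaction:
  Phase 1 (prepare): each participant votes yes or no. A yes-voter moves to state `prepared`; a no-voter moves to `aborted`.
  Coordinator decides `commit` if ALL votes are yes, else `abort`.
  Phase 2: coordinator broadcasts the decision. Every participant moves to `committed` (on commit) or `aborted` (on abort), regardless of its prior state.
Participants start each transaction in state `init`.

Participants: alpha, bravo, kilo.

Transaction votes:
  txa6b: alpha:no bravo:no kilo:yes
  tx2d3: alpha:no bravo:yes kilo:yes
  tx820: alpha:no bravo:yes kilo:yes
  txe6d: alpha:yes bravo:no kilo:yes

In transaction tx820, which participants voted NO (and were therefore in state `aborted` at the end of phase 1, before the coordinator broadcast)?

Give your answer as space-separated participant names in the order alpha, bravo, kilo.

Answer: alpha

Derivation:
Txn tx820 phase 1: alpha no -> aborted; bravo yes -> prepared; kilo yes -> prepared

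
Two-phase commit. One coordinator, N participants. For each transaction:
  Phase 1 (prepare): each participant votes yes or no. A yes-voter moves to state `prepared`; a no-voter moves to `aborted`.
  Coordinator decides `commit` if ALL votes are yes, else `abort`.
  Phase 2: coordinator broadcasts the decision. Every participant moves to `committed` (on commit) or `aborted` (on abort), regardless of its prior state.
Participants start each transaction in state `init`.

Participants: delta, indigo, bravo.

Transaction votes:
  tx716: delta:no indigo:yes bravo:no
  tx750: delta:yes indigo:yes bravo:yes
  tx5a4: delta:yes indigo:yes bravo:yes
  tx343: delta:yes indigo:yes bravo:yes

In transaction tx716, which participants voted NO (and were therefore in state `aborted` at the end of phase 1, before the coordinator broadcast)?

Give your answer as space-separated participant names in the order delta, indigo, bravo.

Txn tx716 phase 1: delta no -> aborted; indigo yes -> prepared; bravo no -> aborted

Answer: delta bravo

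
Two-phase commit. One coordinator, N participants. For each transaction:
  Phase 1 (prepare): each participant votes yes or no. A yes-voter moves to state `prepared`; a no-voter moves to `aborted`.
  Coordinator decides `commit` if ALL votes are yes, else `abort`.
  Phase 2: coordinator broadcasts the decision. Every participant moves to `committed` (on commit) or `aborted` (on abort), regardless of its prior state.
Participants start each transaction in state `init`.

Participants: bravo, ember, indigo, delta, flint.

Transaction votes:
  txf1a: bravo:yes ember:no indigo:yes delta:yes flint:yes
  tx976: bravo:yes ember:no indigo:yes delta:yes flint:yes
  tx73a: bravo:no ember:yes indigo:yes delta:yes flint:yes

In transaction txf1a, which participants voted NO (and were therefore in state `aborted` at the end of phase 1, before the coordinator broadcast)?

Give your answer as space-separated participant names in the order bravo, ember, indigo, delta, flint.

Answer: ember

Derivation:
Txn txf1a phase 1: bravo yes -> prepared; ember no -> aborted; indigo yes -> prepared; delta yes -> prepared; flint yes -> prepared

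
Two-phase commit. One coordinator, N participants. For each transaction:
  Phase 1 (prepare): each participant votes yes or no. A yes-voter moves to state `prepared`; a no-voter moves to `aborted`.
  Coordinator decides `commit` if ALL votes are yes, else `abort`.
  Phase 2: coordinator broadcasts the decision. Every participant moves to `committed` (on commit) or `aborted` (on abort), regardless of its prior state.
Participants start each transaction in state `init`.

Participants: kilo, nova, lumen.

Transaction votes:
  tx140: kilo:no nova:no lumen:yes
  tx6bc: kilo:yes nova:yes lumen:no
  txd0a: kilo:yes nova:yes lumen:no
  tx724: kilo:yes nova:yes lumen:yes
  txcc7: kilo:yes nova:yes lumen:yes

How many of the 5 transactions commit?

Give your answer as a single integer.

Answer: 2

Derivation:
tx140: no from kilo, nova -> abort (commits=0)
tx6bc: no from lumen -> abort (commits=0)
txd0a: no from lumen -> abort (commits=0)
tx724: all yes -> commit (commits=1)
txcc7: all yes -> commit (commits=2)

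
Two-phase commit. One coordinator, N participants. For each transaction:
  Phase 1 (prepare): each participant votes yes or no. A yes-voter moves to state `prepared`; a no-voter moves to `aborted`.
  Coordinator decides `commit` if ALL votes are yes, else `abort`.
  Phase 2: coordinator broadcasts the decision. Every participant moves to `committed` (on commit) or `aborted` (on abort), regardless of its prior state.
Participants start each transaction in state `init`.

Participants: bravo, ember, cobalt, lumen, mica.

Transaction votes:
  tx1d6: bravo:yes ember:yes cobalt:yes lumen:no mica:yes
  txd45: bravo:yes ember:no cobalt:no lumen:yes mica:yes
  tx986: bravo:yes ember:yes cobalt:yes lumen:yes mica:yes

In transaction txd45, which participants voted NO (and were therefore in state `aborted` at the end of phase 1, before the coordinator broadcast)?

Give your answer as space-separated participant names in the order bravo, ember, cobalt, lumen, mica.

Answer: ember cobalt

Derivation:
Txn txd45 phase 1: bravo yes -> prepared; ember no -> aborted; cobalt no -> aborted; lumen yes -> prepared; mica yes -> prepared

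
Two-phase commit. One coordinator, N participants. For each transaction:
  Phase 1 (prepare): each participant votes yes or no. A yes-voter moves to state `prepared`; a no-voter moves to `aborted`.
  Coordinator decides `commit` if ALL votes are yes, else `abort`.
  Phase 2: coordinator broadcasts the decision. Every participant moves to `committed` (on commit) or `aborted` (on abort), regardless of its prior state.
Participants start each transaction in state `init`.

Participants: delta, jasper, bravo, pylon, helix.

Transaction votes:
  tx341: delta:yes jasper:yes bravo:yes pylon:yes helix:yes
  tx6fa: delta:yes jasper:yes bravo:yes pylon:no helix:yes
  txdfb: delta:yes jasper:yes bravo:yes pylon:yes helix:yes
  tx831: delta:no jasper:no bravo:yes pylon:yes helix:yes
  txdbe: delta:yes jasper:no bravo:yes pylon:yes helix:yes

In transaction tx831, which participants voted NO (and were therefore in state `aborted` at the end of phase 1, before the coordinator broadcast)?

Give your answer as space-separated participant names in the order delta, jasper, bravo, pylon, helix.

Answer: delta jasper

Derivation:
Txn tx831 phase 1: delta no -> aborted; jasper no -> aborted; bravo yes -> prepared; pylon yes -> prepared; helix yes -> prepared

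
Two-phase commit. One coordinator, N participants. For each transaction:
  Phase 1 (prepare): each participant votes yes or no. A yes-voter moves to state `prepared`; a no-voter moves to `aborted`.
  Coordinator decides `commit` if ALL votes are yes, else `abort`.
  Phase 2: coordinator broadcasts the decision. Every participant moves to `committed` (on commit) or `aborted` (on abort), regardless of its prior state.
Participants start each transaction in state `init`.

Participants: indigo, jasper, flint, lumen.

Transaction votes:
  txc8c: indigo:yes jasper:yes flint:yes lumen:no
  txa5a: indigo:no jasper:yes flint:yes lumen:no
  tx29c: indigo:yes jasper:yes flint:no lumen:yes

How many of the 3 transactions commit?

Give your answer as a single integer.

txc8c: no from lumen -> abort (commits=0)
txa5a: no from indigo, lumen -> abort (commits=0)
tx29c: no from flint -> abort (commits=0)

Answer: 0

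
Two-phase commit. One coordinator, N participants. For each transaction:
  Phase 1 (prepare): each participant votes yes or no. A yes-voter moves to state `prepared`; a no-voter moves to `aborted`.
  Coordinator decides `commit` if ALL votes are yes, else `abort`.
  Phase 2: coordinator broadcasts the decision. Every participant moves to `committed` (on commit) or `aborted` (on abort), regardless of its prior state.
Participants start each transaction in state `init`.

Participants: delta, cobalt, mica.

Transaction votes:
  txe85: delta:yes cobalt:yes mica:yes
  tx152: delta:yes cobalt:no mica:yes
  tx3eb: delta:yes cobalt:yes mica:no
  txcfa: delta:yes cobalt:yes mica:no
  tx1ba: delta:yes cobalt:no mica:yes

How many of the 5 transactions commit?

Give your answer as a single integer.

Answer: 1

Derivation:
txe85: all yes -> commit (commits=1)
tx152: no from cobalt -> abort (commits=1)
tx3eb: no from mica -> abort (commits=1)
txcfa: no from mica -> abort (commits=1)
tx1ba: no from cobalt -> abort (commits=1)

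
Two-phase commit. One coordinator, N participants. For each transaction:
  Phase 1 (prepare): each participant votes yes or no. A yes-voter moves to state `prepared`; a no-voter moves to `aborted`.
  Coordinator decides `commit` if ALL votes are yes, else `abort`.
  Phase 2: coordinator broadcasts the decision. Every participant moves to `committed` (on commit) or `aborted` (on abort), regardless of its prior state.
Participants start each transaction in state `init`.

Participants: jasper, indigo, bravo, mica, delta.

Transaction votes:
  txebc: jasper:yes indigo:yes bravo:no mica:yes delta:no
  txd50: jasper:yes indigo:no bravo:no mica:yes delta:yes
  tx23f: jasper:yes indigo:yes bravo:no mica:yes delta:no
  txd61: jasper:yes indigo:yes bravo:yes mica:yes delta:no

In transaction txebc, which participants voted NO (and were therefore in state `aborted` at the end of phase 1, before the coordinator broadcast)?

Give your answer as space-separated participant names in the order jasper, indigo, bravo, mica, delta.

Answer: bravo delta

Derivation:
Txn txebc phase 1: jasper yes -> prepared; indigo yes -> prepared; bravo no -> aborted; mica yes -> prepared; delta no -> aborted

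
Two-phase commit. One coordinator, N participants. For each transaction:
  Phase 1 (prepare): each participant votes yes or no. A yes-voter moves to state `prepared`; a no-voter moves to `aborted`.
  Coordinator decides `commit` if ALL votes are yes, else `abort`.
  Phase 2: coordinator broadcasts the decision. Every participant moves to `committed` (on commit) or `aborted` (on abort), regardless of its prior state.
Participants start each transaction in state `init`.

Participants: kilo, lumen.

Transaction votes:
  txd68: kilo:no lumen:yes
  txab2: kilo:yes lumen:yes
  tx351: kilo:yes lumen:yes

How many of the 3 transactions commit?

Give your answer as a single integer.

txd68: no from kilo -> abort (commits=0)
txab2: all yes -> commit (commits=1)
tx351: all yes -> commit (commits=2)

Answer: 2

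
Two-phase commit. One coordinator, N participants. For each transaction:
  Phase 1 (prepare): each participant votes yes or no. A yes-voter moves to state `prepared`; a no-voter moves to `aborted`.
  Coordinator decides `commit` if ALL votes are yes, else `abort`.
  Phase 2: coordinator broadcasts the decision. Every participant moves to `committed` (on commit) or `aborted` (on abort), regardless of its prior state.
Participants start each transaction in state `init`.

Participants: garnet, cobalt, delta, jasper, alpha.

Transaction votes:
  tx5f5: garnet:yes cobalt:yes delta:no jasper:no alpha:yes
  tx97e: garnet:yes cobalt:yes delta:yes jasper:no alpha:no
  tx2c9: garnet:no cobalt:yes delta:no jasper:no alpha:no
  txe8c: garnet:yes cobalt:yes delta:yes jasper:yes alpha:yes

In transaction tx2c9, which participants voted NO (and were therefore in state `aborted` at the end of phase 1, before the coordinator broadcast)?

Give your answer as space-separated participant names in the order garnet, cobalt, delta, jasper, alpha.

Txn tx2c9 phase 1: garnet no -> aborted; cobalt yes -> prepared; delta no -> aborted; jasper no -> aborted; alpha no -> aborted

Answer: garnet delta jasper alpha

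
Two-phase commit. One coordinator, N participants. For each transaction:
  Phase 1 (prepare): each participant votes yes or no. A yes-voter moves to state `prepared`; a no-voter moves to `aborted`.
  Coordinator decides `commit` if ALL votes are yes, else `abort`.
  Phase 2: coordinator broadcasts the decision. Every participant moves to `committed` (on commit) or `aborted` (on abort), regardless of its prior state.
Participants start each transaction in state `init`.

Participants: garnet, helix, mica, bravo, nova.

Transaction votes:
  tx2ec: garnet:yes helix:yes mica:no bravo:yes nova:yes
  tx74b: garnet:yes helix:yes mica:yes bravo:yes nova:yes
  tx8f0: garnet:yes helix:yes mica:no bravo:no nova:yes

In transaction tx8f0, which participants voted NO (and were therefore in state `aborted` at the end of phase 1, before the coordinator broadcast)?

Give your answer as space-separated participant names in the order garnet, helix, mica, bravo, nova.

Answer: mica bravo

Derivation:
Txn tx8f0 phase 1: garnet yes -> prepared; helix yes -> prepared; mica no -> aborted; bravo no -> aborted; nova yes -> prepared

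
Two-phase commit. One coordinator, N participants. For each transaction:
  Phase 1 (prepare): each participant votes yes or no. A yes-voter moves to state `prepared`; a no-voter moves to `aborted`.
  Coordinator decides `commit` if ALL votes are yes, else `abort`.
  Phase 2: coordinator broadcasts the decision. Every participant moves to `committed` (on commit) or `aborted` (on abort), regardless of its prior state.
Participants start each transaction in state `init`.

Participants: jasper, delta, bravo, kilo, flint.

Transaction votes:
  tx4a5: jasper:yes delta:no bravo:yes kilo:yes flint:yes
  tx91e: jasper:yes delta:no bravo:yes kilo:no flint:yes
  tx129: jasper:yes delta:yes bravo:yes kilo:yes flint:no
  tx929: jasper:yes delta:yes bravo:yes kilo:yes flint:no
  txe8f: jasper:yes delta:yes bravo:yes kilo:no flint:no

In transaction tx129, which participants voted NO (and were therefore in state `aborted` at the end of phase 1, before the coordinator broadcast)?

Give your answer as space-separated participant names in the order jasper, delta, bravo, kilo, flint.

Answer: flint

Derivation:
Txn tx129 phase 1: jasper yes -> prepared; delta yes -> prepared; bravo yes -> prepared; kilo yes -> prepared; flint no -> aborted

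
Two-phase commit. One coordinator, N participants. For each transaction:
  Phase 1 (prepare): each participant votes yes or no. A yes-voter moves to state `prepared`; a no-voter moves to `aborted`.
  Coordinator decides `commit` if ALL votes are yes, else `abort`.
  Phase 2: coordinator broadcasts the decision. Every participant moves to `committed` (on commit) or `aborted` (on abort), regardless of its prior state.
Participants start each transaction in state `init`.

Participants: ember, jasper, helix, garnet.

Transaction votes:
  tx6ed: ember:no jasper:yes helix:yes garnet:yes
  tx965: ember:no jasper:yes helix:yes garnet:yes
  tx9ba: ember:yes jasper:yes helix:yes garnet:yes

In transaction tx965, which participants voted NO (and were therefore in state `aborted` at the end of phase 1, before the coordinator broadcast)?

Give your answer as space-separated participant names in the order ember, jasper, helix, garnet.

Answer: ember

Derivation:
Txn tx965 phase 1: ember no -> aborted; jasper yes -> prepared; helix yes -> prepared; garnet yes -> prepared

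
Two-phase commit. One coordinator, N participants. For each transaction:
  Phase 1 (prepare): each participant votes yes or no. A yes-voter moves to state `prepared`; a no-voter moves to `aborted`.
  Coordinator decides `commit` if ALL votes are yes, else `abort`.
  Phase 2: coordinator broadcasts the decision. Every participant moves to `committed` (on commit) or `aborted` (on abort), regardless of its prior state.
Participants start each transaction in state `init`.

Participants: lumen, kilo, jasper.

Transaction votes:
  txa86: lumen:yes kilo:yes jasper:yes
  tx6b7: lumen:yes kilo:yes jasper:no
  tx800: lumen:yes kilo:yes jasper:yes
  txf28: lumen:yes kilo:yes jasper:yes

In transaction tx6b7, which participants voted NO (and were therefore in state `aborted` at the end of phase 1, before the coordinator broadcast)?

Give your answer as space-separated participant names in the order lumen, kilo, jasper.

Answer: jasper

Derivation:
Txn tx6b7 phase 1: lumen yes -> prepared; kilo yes -> prepared; jasper no -> aborted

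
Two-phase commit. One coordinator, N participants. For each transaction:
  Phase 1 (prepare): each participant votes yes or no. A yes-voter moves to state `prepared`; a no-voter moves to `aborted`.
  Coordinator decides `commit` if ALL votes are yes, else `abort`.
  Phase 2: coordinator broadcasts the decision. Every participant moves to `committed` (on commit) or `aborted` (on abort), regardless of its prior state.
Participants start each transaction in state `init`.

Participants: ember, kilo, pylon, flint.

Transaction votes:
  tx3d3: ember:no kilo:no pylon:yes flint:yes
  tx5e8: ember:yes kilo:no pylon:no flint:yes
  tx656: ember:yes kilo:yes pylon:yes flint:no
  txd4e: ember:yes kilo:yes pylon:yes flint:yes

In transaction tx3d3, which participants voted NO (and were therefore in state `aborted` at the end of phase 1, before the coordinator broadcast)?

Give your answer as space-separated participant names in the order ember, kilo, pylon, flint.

Txn tx3d3 phase 1: ember no -> aborted; kilo no -> aborted; pylon yes -> prepared; flint yes -> prepared

Answer: ember kilo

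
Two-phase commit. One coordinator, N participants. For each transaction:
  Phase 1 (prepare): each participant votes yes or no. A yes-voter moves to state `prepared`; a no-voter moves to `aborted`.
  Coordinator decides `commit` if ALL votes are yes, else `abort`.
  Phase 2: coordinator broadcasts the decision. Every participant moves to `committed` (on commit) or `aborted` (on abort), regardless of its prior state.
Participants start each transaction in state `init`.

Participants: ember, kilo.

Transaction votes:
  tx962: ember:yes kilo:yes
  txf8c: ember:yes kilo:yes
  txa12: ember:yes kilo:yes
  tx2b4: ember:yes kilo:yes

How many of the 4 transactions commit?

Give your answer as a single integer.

tx962: all yes -> commit (commits=1)
txf8c: all yes -> commit (commits=2)
txa12: all yes -> commit (commits=3)
tx2b4: all yes -> commit (commits=4)

Answer: 4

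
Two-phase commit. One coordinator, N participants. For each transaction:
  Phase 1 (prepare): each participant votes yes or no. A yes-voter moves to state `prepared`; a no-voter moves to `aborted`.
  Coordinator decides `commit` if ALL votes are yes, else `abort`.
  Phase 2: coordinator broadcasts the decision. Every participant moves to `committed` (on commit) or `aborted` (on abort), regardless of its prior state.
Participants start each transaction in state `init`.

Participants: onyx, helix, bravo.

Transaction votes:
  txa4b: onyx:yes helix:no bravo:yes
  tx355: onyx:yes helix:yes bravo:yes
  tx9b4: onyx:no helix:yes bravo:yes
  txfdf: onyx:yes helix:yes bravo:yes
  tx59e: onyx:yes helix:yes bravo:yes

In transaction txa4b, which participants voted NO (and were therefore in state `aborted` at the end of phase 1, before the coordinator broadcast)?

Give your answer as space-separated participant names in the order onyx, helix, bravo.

Txn txa4b phase 1: onyx yes -> prepared; helix no -> aborted; bravo yes -> prepared

Answer: helix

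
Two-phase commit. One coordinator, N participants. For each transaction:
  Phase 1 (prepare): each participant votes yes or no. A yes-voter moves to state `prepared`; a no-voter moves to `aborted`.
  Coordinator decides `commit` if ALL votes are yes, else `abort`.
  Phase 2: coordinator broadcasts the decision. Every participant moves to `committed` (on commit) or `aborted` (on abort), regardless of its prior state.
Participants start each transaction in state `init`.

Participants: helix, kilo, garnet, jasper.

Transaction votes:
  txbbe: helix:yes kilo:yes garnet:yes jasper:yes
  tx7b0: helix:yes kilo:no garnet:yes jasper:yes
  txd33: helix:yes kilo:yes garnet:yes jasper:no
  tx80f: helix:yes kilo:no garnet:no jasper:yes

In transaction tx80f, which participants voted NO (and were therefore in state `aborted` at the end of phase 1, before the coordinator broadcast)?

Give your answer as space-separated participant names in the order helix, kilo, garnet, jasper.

Txn tx80f phase 1: helix yes -> prepared; kilo no -> aborted; garnet no -> aborted; jasper yes -> prepared

Answer: kilo garnet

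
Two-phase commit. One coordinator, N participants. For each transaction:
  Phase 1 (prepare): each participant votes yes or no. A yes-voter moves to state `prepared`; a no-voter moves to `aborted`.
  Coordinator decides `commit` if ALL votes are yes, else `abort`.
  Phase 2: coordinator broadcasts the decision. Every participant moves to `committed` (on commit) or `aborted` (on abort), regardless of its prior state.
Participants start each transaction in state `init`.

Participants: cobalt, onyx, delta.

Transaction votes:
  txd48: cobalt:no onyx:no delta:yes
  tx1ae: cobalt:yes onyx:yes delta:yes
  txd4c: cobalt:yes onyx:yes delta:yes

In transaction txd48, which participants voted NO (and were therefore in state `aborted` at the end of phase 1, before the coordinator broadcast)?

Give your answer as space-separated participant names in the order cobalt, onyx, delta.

Txn txd48 phase 1: cobalt no -> aborted; onyx no -> aborted; delta yes -> prepared

Answer: cobalt onyx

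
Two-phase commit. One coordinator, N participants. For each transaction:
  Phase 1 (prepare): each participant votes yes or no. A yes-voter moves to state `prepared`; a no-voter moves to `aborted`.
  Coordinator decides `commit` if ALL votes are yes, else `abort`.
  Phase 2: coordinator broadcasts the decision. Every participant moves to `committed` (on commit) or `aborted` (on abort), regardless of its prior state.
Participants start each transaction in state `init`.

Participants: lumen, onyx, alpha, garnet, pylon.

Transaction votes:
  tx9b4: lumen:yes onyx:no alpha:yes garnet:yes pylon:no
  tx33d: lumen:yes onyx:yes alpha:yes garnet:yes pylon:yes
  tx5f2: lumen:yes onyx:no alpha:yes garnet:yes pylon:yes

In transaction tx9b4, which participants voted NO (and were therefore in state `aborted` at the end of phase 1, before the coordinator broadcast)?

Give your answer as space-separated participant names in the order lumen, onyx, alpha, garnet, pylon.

Txn tx9b4 phase 1: lumen yes -> prepared; onyx no -> aborted; alpha yes -> prepared; garnet yes -> prepared; pylon no -> aborted

Answer: onyx pylon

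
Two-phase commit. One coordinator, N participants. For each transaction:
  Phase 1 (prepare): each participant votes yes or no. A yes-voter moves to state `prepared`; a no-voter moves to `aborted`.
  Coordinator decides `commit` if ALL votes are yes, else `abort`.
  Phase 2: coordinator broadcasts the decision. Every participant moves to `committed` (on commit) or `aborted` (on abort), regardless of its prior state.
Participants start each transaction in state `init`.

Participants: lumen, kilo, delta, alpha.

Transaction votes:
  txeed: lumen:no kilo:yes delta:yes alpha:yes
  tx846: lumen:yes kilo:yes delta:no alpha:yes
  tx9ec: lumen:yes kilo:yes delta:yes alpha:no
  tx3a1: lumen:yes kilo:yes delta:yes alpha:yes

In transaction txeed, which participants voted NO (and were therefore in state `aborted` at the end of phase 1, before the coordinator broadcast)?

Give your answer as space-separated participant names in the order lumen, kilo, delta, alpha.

Answer: lumen

Derivation:
Txn txeed phase 1: lumen no -> aborted; kilo yes -> prepared; delta yes -> prepared; alpha yes -> prepared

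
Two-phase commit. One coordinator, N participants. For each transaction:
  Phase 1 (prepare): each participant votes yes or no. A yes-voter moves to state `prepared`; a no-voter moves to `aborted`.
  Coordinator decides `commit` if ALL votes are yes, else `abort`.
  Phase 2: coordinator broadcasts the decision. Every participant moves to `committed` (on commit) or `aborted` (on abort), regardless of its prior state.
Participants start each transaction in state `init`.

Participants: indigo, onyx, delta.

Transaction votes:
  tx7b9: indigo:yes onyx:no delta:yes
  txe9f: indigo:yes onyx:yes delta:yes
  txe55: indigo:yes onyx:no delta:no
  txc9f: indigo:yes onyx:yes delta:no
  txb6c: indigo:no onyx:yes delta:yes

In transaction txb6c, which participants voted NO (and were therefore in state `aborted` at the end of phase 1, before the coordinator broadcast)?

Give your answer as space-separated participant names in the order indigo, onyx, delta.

Answer: indigo

Derivation:
Txn txb6c phase 1: indigo no -> aborted; onyx yes -> prepared; delta yes -> prepared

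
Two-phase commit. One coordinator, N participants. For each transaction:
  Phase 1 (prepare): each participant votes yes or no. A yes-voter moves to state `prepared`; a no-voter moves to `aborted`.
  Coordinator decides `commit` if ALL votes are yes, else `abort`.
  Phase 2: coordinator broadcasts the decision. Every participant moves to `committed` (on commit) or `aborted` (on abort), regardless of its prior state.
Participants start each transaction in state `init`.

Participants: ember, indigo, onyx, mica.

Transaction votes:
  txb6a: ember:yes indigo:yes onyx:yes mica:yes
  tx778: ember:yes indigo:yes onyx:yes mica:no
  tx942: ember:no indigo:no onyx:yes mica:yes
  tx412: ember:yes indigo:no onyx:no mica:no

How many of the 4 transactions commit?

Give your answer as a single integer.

Answer: 1

Derivation:
txb6a: all yes -> commit (commits=1)
tx778: no from mica -> abort (commits=1)
tx942: no from ember, indigo -> abort (commits=1)
tx412: no from indigo, onyx, mica -> abort (commits=1)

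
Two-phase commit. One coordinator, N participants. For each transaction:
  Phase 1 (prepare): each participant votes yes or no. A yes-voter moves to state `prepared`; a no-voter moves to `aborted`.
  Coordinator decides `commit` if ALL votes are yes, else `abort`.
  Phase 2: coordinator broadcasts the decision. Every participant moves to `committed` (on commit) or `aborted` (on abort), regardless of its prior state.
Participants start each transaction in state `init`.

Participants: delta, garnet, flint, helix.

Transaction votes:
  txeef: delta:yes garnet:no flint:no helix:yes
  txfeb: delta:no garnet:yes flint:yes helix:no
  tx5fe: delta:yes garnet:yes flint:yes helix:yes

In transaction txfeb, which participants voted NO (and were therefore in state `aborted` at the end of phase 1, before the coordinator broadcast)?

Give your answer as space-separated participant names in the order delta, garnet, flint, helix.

Answer: delta helix

Derivation:
Txn txfeb phase 1: delta no -> aborted; garnet yes -> prepared; flint yes -> prepared; helix no -> aborted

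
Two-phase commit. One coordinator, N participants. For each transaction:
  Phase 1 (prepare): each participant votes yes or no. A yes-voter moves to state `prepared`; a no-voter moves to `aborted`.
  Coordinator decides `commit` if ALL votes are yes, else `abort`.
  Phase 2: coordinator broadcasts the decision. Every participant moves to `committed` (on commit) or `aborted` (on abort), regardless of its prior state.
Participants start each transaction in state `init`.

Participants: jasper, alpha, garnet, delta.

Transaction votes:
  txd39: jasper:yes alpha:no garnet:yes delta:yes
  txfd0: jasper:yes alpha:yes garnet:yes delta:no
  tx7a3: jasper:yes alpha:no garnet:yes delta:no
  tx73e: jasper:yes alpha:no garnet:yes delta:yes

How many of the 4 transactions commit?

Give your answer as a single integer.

txd39: no from alpha -> abort (commits=0)
txfd0: no from delta -> abort (commits=0)
tx7a3: no from alpha, delta -> abort (commits=0)
tx73e: no from alpha -> abort (commits=0)

Answer: 0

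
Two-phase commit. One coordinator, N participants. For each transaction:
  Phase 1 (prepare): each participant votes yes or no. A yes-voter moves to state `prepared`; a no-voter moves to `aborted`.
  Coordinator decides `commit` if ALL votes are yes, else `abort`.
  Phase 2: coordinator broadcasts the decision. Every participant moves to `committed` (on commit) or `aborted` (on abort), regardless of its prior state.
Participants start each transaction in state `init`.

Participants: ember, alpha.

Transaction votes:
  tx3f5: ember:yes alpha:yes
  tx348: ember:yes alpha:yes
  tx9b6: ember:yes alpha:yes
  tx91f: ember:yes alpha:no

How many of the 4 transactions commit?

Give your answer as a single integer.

Answer: 3

Derivation:
tx3f5: all yes -> commit (commits=1)
tx348: all yes -> commit (commits=2)
tx9b6: all yes -> commit (commits=3)
tx91f: no from alpha -> abort (commits=3)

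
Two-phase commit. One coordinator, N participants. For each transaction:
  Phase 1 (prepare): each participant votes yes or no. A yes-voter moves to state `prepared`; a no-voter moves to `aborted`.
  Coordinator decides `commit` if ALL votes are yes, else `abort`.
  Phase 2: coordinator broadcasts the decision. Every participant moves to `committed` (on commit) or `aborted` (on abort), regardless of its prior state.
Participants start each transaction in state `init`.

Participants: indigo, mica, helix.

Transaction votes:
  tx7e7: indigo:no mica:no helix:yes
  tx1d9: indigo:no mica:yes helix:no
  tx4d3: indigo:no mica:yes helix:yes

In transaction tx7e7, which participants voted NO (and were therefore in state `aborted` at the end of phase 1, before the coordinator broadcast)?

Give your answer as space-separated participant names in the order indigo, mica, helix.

Txn tx7e7 phase 1: indigo no -> aborted; mica no -> aborted; helix yes -> prepared

Answer: indigo mica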